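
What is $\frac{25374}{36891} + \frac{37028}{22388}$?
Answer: $\frac{161172755}{68826309} \approx 2.3417$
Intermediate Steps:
$\frac{25374}{36891} + \frac{37028}{22388} = 25374 \cdot \frac{1}{36891} + 37028 \cdot \frac{1}{22388} = \frac{8458}{12297} + \frac{9257}{5597} = \frac{161172755}{68826309}$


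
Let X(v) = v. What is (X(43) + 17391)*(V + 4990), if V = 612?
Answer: 97665268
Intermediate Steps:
(X(43) + 17391)*(V + 4990) = (43 + 17391)*(612 + 4990) = 17434*5602 = 97665268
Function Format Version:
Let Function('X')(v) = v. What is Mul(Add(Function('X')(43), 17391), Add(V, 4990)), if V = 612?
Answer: 97665268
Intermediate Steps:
Mul(Add(Function('X')(43), 17391), Add(V, 4990)) = Mul(Add(43, 17391), Add(612, 4990)) = Mul(17434, 5602) = 97665268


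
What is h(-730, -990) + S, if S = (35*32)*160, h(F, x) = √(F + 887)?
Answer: 179200 + √157 ≈ 1.7921e+5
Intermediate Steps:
h(F, x) = √(887 + F)
S = 179200 (S = 1120*160 = 179200)
h(-730, -990) + S = √(887 - 730) + 179200 = √157 + 179200 = 179200 + √157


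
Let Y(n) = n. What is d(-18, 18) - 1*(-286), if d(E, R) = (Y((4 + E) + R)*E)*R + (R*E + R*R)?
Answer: -1010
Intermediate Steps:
d(E, R) = R² + E*R + E*R*(4 + E + R) (d(E, R) = (((4 + E) + R)*E)*R + (R*E + R*R) = ((4 + E + R)*E)*R + (E*R + R²) = (E*(4 + E + R))*R + (R² + E*R) = E*R*(4 + E + R) + (R² + E*R) = R² + E*R + E*R*(4 + E + R))
d(-18, 18) - 1*(-286) = 18*(-18 + 18 - 18*(4 - 18 + 18)) - 1*(-286) = 18*(-18 + 18 - 18*4) + 286 = 18*(-18 + 18 - 72) + 286 = 18*(-72) + 286 = -1296 + 286 = -1010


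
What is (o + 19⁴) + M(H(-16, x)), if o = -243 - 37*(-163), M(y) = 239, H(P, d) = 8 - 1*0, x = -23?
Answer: 136348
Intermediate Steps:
H(P, d) = 8 (H(P, d) = 8 + 0 = 8)
o = 5788 (o = -243 + 6031 = 5788)
(o + 19⁴) + M(H(-16, x)) = (5788 + 19⁴) + 239 = (5788 + 130321) + 239 = 136109 + 239 = 136348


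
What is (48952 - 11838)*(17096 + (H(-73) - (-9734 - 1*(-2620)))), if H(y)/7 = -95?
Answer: 873849130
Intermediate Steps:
H(y) = -665 (H(y) = 7*(-95) = -665)
(48952 - 11838)*(17096 + (H(-73) - (-9734 - 1*(-2620)))) = (48952 - 11838)*(17096 + (-665 - (-9734 - 1*(-2620)))) = 37114*(17096 + (-665 - (-9734 + 2620))) = 37114*(17096 + (-665 - 1*(-7114))) = 37114*(17096 + (-665 + 7114)) = 37114*(17096 + 6449) = 37114*23545 = 873849130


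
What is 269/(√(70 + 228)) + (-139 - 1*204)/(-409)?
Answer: 343/409 + 269*√298/298 ≈ 16.421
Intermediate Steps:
269/(√(70 + 228)) + (-139 - 1*204)/(-409) = 269/(√298) + (-139 - 204)*(-1/409) = 269*(√298/298) - 343*(-1/409) = 269*√298/298 + 343/409 = 343/409 + 269*√298/298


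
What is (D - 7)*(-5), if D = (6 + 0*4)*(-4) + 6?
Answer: 125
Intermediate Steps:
D = -18 (D = (6 + 0)*(-4) + 6 = 6*(-4) + 6 = -24 + 6 = -18)
(D - 7)*(-5) = (-18 - 7)*(-5) = -25*(-5) = 125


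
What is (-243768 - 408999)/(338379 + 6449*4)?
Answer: -652767/364175 ≈ -1.7925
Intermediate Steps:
(-243768 - 408999)/(338379 + 6449*4) = -652767/(338379 + 25796) = -652767/364175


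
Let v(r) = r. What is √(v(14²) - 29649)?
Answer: I*√29453 ≈ 171.62*I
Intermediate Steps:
√(v(14²) - 29649) = √(14² - 29649) = √(196 - 29649) = √(-29453) = I*√29453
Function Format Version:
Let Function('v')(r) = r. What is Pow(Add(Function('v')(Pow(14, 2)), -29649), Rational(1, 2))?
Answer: Mul(I, Pow(29453, Rational(1, 2))) ≈ Mul(171.62, I)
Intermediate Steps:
Pow(Add(Function('v')(Pow(14, 2)), -29649), Rational(1, 2)) = Pow(Add(Pow(14, 2), -29649), Rational(1, 2)) = Pow(Add(196, -29649), Rational(1, 2)) = Pow(-29453, Rational(1, 2)) = Mul(I, Pow(29453, Rational(1, 2)))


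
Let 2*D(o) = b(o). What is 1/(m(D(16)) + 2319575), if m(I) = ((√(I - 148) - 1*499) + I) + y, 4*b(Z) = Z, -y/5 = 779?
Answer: 2315183/5360072323635 - I*√146/5360072323635 ≈ 4.3193e-7 - 2.2543e-12*I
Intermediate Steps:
y = -3895 (y = -5*779 = -3895)
b(Z) = Z/4
D(o) = o/8 (D(o) = (o/4)/2 = o/8)
m(I) = -4394 + I + √(-148 + I) (m(I) = ((√(I - 148) - 1*499) + I) - 3895 = ((√(-148 + I) - 499) + I) - 3895 = ((-499 + √(-148 + I)) + I) - 3895 = (-499 + I + √(-148 + I)) - 3895 = -4394 + I + √(-148 + I))
1/(m(D(16)) + 2319575) = 1/((-4394 + (⅛)*16 + √(-148 + (⅛)*16)) + 2319575) = 1/((-4394 + 2 + √(-148 + 2)) + 2319575) = 1/((-4394 + 2 + √(-146)) + 2319575) = 1/((-4394 + 2 + I*√146) + 2319575) = 1/((-4392 + I*√146) + 2319575) = 1/(2315183 + I*√146)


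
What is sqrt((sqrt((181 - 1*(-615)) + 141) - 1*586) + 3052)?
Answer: sqrt(2466 + sqrt(937)) ≈ 49.966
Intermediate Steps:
sqrt((sqrt((181 - 1*(-615)) + 141) - 1*586) + 3052) = sqrt((sqrt((181 + 615) + 141) - 586) + 3052) = sqrt((sqrt(796 + 141) - 586) + 3052) = sqrt((sqrt(937) - 586) + 3052) = sqrt((-586 + sqrt(937)) + 3052) = sqrt(2466 + sqrt(937))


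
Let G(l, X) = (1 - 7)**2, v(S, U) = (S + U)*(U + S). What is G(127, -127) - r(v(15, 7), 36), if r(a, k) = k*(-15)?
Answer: 576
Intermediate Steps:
v(S, U) = (S + U)**2 (v(S, U) = (S + U)*(S + U) = (S + U)**2)
r(a, k) = -15*k
G(l, X) = 36 (G(l, X) = (-6)**2 = 36)
G(127, -127) - r(v(15, 7), 36) = 36 - (-15)*36 = 36 - 1*(-540) = 36 + 540 = 576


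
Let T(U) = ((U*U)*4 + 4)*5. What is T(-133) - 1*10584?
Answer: 343216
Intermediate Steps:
T(U) = 20 + 20*U**2 (T(U) = (U**2*4 + 4)*5 = (4*U**2 + 4)*5 = (4 + 4*U**2)*5 = 20 + 20*U**2)
T(-133) - 1*10584 = (20 + 20*(-133)**2) - 1*10584 = (20 + 20*17689) - 10584 = (20 + 353780) - 10584 = 353800 - 10584 = 343216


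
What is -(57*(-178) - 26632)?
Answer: 36778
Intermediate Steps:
-(57*(-178) - 26632) = -(-10146 - 26632) = -1*(-36778) = 36778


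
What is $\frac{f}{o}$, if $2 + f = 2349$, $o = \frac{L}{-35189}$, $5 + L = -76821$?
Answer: $\frac{82588583}{76826} \approx 1075.0$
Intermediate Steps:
$L = -76826$ ($L = -5 - 76821 = -76826$)
$o = \frac{76826}{35189}$ ($o = - \frac{76826}{-35189} = \left(-76826\right) \left(- \frac{1}{35189}\right) = \frac{76826}{35189} \approx 2.1832$)
$f = 2347$ ($f = -2 + 2349 = 2347$)
$\frac{f}{o} = \frac{2347}{\frac{76826}{35189}} = 2347 \cdot \frac{35189}{76826} = \frac{82588583}{76826}$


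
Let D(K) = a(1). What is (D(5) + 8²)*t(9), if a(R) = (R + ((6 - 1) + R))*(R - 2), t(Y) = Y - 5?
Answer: 228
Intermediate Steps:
t(Y) = -5 + Y
a(R) = (-2 + R)*(5 + 2*R) (a(R) = (R + (5 + R))*(-2 + R) = (5 + 2*R)*(-2 + R) = (-2 + R)*(5 + 2*R))
D(K) = -7 (D(K) = -10 + 1 + 2*1² = -10 + 1 + 2*1 = -10 + 1 + 2 = -7)
(D(5) + 8²)*t(9) = (-7 + 8²)*(-5 + 9) = (-7 + 64)*4 = 57*4 = 228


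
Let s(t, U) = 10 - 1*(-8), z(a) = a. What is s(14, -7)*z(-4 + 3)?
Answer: -18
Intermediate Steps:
s(t, U) = 18 (s(t, U) = 10 + 8 = 18)
s(14, -7)*z(-4 + 3) = 18*(-4 + 3) = 18*(-1) = -18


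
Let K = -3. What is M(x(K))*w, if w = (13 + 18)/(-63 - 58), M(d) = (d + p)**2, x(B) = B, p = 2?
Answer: -31/121 ≈ -0.25620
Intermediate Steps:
M(d) = (2 + d)**2 (M(d) = (d + 2)**2 = (2 + d)**2)
w = -31/121 (w = 31/(-121) = 31*(-1/121) = -31/121 ≈ -0.25620)
M(x(K))*w = (2 - 3)**2*(-31/121) = (-1)**2*(-31/121) = 1*(-31/121) = -31/121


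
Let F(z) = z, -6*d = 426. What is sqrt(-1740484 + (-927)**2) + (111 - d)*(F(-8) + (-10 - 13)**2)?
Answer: 94822 + I*sqrt(881155) ≈ 94822.0 + 938.7*I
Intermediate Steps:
d = -71 (d = -1/6*426 = -71)
sqrt(-1740484 + (-927)**2) + (111 - d)*(F(-8) + (-10 - 13)**2) = sqrt(-1740484 + (-927)**2) + (111 - 1*(-71))*(-8 + (-10 - 13)**2) = sqrt(-1740484 + 859329) + (111 + 71)*(-8 + (-23)**2) = sqrt(-881155) + 182*(-8 + 529) = I*sqrt(881155) + 182*521 = I*sqrt(881155) + 94822 = 94822 + I*sqrt(881155)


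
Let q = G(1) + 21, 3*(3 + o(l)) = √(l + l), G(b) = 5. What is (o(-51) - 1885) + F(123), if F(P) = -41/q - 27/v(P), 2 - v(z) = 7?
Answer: -244943/130 + I*√102/3 ≈ -1884.2 + 3.3665*I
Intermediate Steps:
o(l) = -3 + √2*√l/3 (o(l) = -3 + √(l + l)/3 = -3 + √(2*l)/3 = -3 + (√2*√l)/3 = -3 + √2*√l/3)
q = 26 (q = 5 + 21 = 26)
v(z) = -5 (v(z) = 2 - 1*7 = 2 - 7 = -5)
F(P) = 497/130 (F(P) = -41/26 - 27/(-5) = -41*1/26 - 27*(-⅕) = -41/26 + 27/5 = 497/130)
(o(-51) - 1885) + F(123) = ((-3 + √2*√(-51)/3) - 1885) + 497/130 = ((-3 + √2*(I*√51)/3) - 1885) + 497/130 = ((-3 + I*√102/3) - 1885) + 497/130 = (-1888 + I*√102/3) + 497/130 = -244943/130 + I*√102/3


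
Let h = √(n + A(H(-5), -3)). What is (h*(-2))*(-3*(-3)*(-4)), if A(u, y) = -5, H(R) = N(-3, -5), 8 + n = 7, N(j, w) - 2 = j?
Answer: 72*I*√6 ≈ 176.36*I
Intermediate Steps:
N(j, w) = 2 + j
n = -1 (n = -8 + 7 = -1)
H(R) = -1 (H(R) = 2 - 3 = -1)
h = I*√6 (h = √(-1 - 5) = √(-6) = I*√6 ≈ 2.4495*I)
(h*(-2))*(-3*(-3)*(-4)) = ((I*√6)*(-2))*(-3*(-3)*(-4)) = (-2*I*√6)*(9*(-4)) = -2*I*√6*(-36) = 72*I*√6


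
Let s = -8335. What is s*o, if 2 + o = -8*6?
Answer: 416750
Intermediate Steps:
o = -50 (o = -2 - 8*6 = -2 - 48 = -50)
s*o = -8335*(-50) = 416750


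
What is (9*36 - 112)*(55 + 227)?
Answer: 59784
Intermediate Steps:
(9*36 - 112)*(55 + 227) = (324 - 112)*282 = 212*282 = 59784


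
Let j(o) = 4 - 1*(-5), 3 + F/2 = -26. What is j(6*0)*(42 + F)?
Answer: -144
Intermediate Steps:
F = -58 (F = -6 + 2*(-26) = -6 - 52 = -58)
j(o) = 9 (j(o) = 4 + 5 = 9)
j(6*0)*(42 + F) = 9*(42 - 58) = 9*(-16) = -144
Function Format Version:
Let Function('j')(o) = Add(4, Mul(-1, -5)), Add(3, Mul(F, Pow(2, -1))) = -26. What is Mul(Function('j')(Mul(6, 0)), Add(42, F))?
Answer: -144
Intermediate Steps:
F = -58 (F = Add(-6, Mul(2, -26)) = Add(-6, -52) = -58)
Function('j')(o) = 9 (Function('j')(o) = Add(4, 5) = 9)
Mul(Function('j')(Mul(6, 0)), Add(42, F)) = Mul(9, Add(42, -58)) = Mul(9, -16) = -144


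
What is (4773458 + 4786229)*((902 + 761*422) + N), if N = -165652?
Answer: 1495058569304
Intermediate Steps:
(4773458 + 4786229)*((902 + 761*422) + N) = (4773458 + 4786229)*((902 + 761*422) - 165652) = 9559687*((902 + 321142) - 165652) = 9559687*(322044 - 165652) = 9559687*156392 = 1495058569304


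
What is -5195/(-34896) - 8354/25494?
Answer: -26513309/148273104 ≈ -0.17881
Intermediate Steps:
-5195/(-34896) - 8354/25494 = -5195*(-1/34896) - 8354*1/25494 = 5195/34896 - 4177/12747 = -26513309/148273104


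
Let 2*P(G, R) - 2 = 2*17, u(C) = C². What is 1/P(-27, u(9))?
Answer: 1/18 ≈ 0.055556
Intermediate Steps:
P(G, R) = 18 (P(G, R) = 1 + (2*17)/2 = 1 + (½)*34 = 1 + 17 = 18)
1/P(-27, u(9)) = 1/18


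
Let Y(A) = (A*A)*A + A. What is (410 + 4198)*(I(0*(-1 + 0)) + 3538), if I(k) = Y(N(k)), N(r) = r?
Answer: 16303104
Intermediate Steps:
Y(A) = A + A**3 (Y(A) = A**2*A + A = A**3 + A = A + A**3)
I(k) = k + k**3
(410 + 4198)*(I(0*(-1 + 0)) + 3538) = (410 + 4198)*((0*(-1 + 0) + (0*(-1 + 0))**3) + 3538) = 4608*((0*(-1) + (0*(-1))**3) + 3538) = 4608*((0 + 0**3) + 3538) = 4608*((0 + 0) + 3538) = 4608*(0 + 3538) = 4608*3538 = 16303104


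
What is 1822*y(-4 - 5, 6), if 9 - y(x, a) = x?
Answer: 32796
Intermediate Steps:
y(x, a) = 9 - x
1822*y(-4 - 5, 6) = 1822*(9 - (-4 - 5)) = 1822*(9 - 1*(-9)) = 1822*(9 + 9) = 1822*18 = 32796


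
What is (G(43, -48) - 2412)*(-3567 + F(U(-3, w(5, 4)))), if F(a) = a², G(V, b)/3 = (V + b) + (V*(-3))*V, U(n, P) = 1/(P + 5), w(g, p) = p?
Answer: 1836413656/27 ≈ 6.8015e+7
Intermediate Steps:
U(n, P) = 1/(5 + P)
G(V, b) = -9*V² + 3*V + 3*b (G(V, b) = 3*((V + b) + (V*(-3))*V) = 3*((V + b) + (-3*V)*V) = 3*((V + b) - 3*V²) = 3*(V + b - 3*V²) = -9*V² + 3*V + 3*b)
(G(43, -48) - 2412)*(-3567 + F(U(-3, w(5, 4)))) = ((-9*43² + 3*43 + 3*(-48)) - 2412)*(-3567 + (1/(5 + 4))²) = ((-9*1849 + 129 - 144) - 2412)*(-3567 + (1/9)²) = ((-16641 + 129 - 144) - 2412)*(-3567 + (⅑)²) = (-16656 - 2412)*(-3567 + 1/81) = -19068*(-288926/81) = 1836413656/27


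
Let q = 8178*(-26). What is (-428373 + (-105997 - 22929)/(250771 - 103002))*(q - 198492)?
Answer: 26024051717044560/147769 ≈ 1.7611e+11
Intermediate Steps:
q = -212628
(-428373 + (-105997 - 22929)/(250771 - 103002))*(q - 198492) = (-428373 + (-105997 - 22929)/(250771 - 103002))*(-212628 - 198492) = (-428373 - 128926/147769)*(-411120) = -63300378763/147769*(-411120) = 26024051717044560/147769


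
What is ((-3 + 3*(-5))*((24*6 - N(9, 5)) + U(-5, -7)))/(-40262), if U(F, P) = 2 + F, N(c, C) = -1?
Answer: 1278/20131 ≈ 0.063484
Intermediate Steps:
((-3 + 3*(-5))*((24*6 - N(9, 5)) + U(-5, -7)))/(-40262) = ((-3 + 3*(-5))*((24*6 - 1*(-1)) + (2 - 5)))/(-40262) = ((-3 - 15)*((144 + 1) - 3))*(-1/40262) = -18*(145 - 3)*(-1/40262) = -18*142*(-1/40262) = -2556*(-1/40262) = 1278/20131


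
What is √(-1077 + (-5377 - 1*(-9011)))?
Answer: √2557 ≈ 50.567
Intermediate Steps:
√(-1077 + (-5377 - 1*(-9011))) = √(-1077 + (-5377 + 9011)) = √(-1077 + 3634) = √2557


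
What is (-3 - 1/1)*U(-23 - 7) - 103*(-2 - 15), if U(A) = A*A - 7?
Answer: -1821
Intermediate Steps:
U(A) = -7 + A² (U(A) = A² - 7 = -7 + A²)
(-3 - 1/1)*U(-23 - 7) - 103*(-2 - 15) = (-3 - 1/1)*(-7 + (-23 - 7)²) - 103*(-2 - 15) = (-3 - 1*1)*(-7 + (-30)²) - 103*(-17) = (-3 - 1)*(-7 + 900) + 1751 = -4*893 + 1751 = -3572 + 1751 = -1821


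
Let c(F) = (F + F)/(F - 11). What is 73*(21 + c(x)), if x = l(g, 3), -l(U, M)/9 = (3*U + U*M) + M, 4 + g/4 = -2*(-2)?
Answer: 31098/19 ≈ 1636.7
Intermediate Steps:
g = 0 (g = -16 + 4*(-2*(-2)) = -16 + 4*4 = -16 + 16 = 0)
l(U, M) = -27*U - 9*M - 9*M*U (l(U, M) = -9*((3*U + U*M) + M) = -9*((3*U + M*U) + M) = -9*(M + 3*U + M*U) = -27*U - 9*M - 9*M*U)
x = -27 (x = -27*0 - 9*3 - 9*3*0 = 0 - 27 + 0 = -27)
c(F) = 2*F/(-11 + F) (c(F) = (2*F)/(-11 + F) = 2*F/(-11 + F))
73*(21 + c(x)) = 73*(21 + 2*(-27)/(-11 - 27)) = 73*(21 + 2*(-27)/(-38)) = 73*(21 + 2*(-27)*(-1/38)) = 73*(21 + 27/19) = 73*(426/19) = 31098/19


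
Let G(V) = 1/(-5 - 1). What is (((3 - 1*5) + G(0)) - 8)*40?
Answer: -1220/3 ≈ -406.67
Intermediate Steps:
G(V) = -⅙ (G(V) = 1/(-6) = -⅙)
(((3 - 1*5) + G(0)) - 8)*40 = (((3 - 1*5) - ⅙) - 8)*40 = (((3 - 5) - ⅙) - 8)*40 = ((-2 - ⅙) - 8)*40 = (-13/6 - 8)*40 = -61/6*40 = -1220/3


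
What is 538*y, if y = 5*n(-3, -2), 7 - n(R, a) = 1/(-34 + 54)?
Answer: 37391/2 ≈ 18696.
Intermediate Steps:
n(R, a) = 139/20 (n(R, a) = 7 - 1/(-34 + 54) = 7 - 1/20 = 139/20)
y = 139/4 (y = 5*(139/20) = 139/4 ≈ 34.750)
538*y = 538*(139/4) = 37391/2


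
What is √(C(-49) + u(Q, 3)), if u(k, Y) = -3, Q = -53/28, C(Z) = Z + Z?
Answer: I*√101 ≈ 10.05*I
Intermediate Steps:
C(Z) = 2*Z
Q = -53/28 (Q = -53*1/28 = -53/28 ≈ -1.8929)
√(C(-49) + u(Q, 3)) = √(2*(-49) - 3) = √(-98 - 3) = √(-101) = I*√101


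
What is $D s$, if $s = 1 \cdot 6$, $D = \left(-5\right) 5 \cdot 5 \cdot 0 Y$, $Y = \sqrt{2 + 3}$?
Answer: $0$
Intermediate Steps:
$Y = \sqrt{5} \approx 2.2361$
$D = 0$ ($D = \left(-5\right) 5 \cdot 5 \cdot 0 \sqrt{5} = \left(-25\right) 5 \cdot 0 \sqrt{5} = \left(-125\right) 0 \sqrt{5} = 0 \sqrt{5} = 0$)
$s = 6$
$D s = 0 \cdot 6 = 0$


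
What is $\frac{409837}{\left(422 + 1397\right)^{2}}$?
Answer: $\frac{409837}{3308761} \approx 0.12386$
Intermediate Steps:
$\frac{409837}{\left(422 + 1397\right)^{2}} = \frac{409837}{1819^{2}} = \frac{409837}{3308761}$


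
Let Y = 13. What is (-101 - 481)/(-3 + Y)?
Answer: -291/5 ≈ -58.200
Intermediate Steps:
(-101 - 481)/(-3 + Y) = (-101 - 481)/(-3 + 13) = -582/10 = -582*⅒ = -291/5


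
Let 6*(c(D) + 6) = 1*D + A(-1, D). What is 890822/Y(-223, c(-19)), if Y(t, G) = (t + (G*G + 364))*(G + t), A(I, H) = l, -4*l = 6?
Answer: -1539340416/92240597 ≈ -16.688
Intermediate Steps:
l = -3/2 (l = -1/4*6 = -3/2 ≈ -1.5000)
A(I, H) = -3/2
c(D) = -25/4 + D/6 (c(D) = -6 + (1*D - 3/2)/6 = -6 + (D - 3/2)/6 = -6 + (-3/2 + D)/6 = -6 + (-1/4 + D/6) = -25/4 + D/6)
Y(t, G) = (G + t)*(364 + t + G**2) (Y(t, G) = (t + (G**2 + 364))*(G + t) = (t + (364 + G**2))*(G + t) = (364 + t + G**2)*(G + t) = (G + t)*(364 + t + G**2))
890822/Y(-223, c(-19)) = 890822/((-25/4 + (1/6)*(-19))**3 + (-223)**2 + 364*(-25/4 + (1/6)*(-19)) + 364*(-223) + (-25/4 + (1/6)*(-19))*(-223) - 223*(-25/4 + (1/6)*(-19))**2) = 890822/((-25/4 - 19/6)**3 + 49729 + 364*(-25/4 - 19/6) - 81172 + (-25/4 - 19/6)*(-223) - 223*(-25/4 - 19/6)**2) = 890822/((-113/12)**3 + 49729 + 364*(-113/12) - 81172 - 113/12*(-223) - 223*(-113/12)**2) = 890822/(-1442897/1728 + 49729 - 10283/3 - 81172 + 25199/12 - 223*12769/144) = 890822/(-1442897/1728 + 49729 - 10283/3 - 81172 + 25199/12 - 2847487/144) = 890822/(-92240597/1728) = 890822*(-1728/92240597) = -1539340416/92240597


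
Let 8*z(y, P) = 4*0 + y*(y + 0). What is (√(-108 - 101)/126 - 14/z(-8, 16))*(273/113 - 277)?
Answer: 54299/113 - 15514*I*√209/7119 ≈ 480.52 - 31.505*I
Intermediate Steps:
z(y, P) = y²/8 (z(y, P) = (4*0 + y*(y + 0))/8 = (0 + y*y)/8 = (0 + y²)/8 = y²/8)
(√(-108 - 101)/126 - 14/z(-8, 16))*(273/113 - 277) = (√(-108 - 101)/126 - 14/((⅛)*(-8)²))*(273/113 - 277) = (√(-209)*(1/126) - 14/((⅛)*64))*(273*(1/113) - 277) = ((I*√209)*(1/126) - 14/8)*(273/113 - 277) = (I*√209/126 - 14*⅛)*(-31028/113) = (I*√209/126 - 7/4)*(-31028/113) = (-7/4 + I*√209/126)*(-31028/113) = 54299/113 - 15514*I*√209/7119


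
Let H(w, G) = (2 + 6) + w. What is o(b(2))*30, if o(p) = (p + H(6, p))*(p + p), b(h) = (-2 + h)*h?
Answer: 0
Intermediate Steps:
H(w, G) = 8 + w
b(h) = h*(-2 + h)
o(p) = 2*p*(14 + p) (o(p) = (p + (8 + 6))*(p + p) = (p + 14)*(2*p) = (14 + p)*(2*p) = 2*p*(14 + p))
o(b(2))*30 = (2*(2*(-2 + 2))*(14 + 2*(-2 + 2)))*30 = (2*(2*0)*(14 + 2*0))*30 = (2*0*(14 + 0))*30 = (2*0*14)*30 = 0*30 = 0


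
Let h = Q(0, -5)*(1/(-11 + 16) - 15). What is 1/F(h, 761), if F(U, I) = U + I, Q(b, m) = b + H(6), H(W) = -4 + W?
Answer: 5/3657 ≈ 0.0013672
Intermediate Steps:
Q(b, m) = 2 + b (Q(b, m) = b + (-4 + 6) = b + 2 = 2 + b)
h = -148/5 (h = (2 + 0)*(1/(-11 + 16) - 15) = 2*(1/5 - 15) = 2*(-74/5) = -148/5 ≈ -29.600)
F(U, I) = I + U
1/F(h, 761) = 1/(761 - 148/5) = 1/(3657/5) = 5/3657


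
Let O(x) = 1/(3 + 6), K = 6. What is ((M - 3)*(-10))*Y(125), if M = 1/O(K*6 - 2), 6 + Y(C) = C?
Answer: -7140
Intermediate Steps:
Y(C) = -6 + C
O(x) = ⅑ (O(x) = 1/9 = ⅑)
M = 9 (M = 1/(⅑) = 9)
((M - 3)*(-10))*Y(125) = ((9 - 3)*(-10))*(-6 + 125) = (6*(-10))*119 = -60*119 = -7140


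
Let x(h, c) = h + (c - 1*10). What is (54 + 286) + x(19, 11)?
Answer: 360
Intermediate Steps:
x(h, c) = -10 + c + h (x(h, c) = h + (c - 10) = h + (-10 + c) = -10 + c + h)
(54 + 286) + x(19, 11) = (54 + 286) + (-10 + 11 + 19) = 340 + 20 = 360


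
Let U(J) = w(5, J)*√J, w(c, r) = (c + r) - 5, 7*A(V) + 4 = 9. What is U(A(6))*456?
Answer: 2280*√35/49 ≈ 275.28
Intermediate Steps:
A(V) = 5/7 (A(V) = -4/7 + (⅐)*9 = -4/7 + 9/7 = 5/7)
w(c, r) = -5 + c + r
U(J) = J^(3/2) (U(J) = (-5 + 5 + J)*√J = J*√J = J^(3/2))
U(A(6))*456 = (5/7)^(3/2)*456 = (5*√35/49)*456 = 2280*√35/49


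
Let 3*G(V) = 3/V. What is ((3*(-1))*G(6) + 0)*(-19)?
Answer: 19/2 ≈ 9.5000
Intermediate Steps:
G(V) = 1/V (G(V) = (3/V)/3 = 1/V)
((3*(-1))*G(6) + 0)*(-19) = ((3*(-1))/6 + 0)*(-19) = (-3*⅙ + 0)*(-19) = (-½ + 0)*(-19) = -½*(-19) = 19/2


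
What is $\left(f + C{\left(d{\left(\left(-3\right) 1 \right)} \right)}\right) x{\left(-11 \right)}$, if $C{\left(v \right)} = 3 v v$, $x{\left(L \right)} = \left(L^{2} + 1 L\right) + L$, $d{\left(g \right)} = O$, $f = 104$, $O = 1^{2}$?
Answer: $10593$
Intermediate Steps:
$O = 1$
$d{\left(g \right)} = 1$
$x{\left(L \right)} = L^{2} + 2 L$ ($x{\left(L \right)} = \left(L^{2} + L\right) + L = \left(L + L^{2}\right) + L = L^{2} + 2 L$)
$C{\left(v \right)} = 3 v^{2}$
$\left(f + C{\left(d{\left(\left(-3\right) 1 \right)} \right)}\right) x{\left(-11 \right)} = \left(104 + 3 \cdot 1^{2}\right) \left(- 11 \left(2 - 11\right)\right) = \left(104 + 3 \cdot 1\right) \left(\left(-11\right) \left(-9\right)\right) = \left(104 + 3\right) 99 = 107 \cdot 99 = 10593$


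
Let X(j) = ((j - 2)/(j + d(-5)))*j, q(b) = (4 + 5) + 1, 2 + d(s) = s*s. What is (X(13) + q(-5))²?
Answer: 253009/1296 ≈ 195.22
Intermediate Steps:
d(s) = -2 + s² (d(s) = -2 + s*s = -2 + s²)
q(b) = 10 (q(b) = 9 + 1 = 10)
X(j) = j*(-2 + j)/(23 + j) (X(j) = ((j - 2)/(j + (-2 + (-5)²)))*j = ((-2 + j)/(j + (-2 + 25)))*j = ((-2 + j)/(j + 23))*j = ((-2 + j)/(23 + j))*j = j*(-2 + j)/(23 + j))
(X(13) + q(-5))² = (13*(-2 + 13)/(23 + 13) + 10)² = (13*11/36 + 10)² = (13*(1/36)*11 + 10)² = (143/36 + 10)² = (503/36)² = 253009/1296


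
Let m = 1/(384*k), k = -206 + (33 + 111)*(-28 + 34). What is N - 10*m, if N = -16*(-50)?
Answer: 101068795/126336 ≈ 800.00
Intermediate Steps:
k = 658 (k = -206 + 144*6 = -206 + 864 = 658)
m = 1/252672 (m = 1/(384*658) = (1/384)*(1/658) = 1/252672 ≈ 3.9577e-6)
N = 800
N - 10*m = 800 - 10/252672 = 800 - 1*5/126336 = 800 - 5/126336 = 101068795/126336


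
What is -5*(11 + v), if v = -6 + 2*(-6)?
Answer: 35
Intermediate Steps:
v = -18 (v = -6 - 12 = -18)
-5*(11 + v) = -5*(11 - 18) = -5*(-7) = 35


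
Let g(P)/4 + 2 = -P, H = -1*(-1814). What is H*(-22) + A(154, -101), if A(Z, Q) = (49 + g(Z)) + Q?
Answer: -40584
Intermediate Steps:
H = 1814
g(P) = -8 - 4*P (g(P) = -8 + 4*(-P) = -8 - 4*P)
A(Z, Q) = 41 + Q - 4*Z (A(Z, Q) = (49 + (-8 - 4*Z)) + Q = (41 - 4*Z) + Q = 41 + Q - 4*Z)
H*(-22) + A(154, -101) = 1814*(-22) + (41 - 101 - 4*154) = -39908 + (41 - 101 - 616) = -39908 - 676 = -40584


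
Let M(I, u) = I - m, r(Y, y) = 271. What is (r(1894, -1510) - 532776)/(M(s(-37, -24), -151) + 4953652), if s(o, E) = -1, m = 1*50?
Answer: -532505/4953601 ≈ -0.10750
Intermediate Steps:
m = 50
M(I, u) = -50 + I (M(I, u) = I - 1*50 = I - 50 = -50 + I)
(r(1894, -1510) - 532776)/(M(s(-37, -24), -151) + 4953652) = (271 - 532776)/((-50 - 1) + 4953652) = -532505/(-51 + 4953652) = -532505/4953601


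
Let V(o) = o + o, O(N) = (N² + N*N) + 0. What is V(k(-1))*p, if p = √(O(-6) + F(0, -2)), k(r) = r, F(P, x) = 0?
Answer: -12*√2 ≈ -16.971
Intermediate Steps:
O(N) = 2*N² (O(N) = (N² + N²) + 0 = 2*N² + 0 = 2*N²)
p = 6*√2 (p = √(2*(-6)² + 0) = √(2*36 + 0) = √(72 + 0) = √72 = 6*√2 ≈ 8.4853)
V(o) = 2*o
V(k(-1))*p = (2*(-1))*(6*√2) = -12*√2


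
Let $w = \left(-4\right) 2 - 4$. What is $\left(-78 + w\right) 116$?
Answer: $-10440$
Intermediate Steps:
$w = -12$ ($w = -8 - 4 = -12$)
$\left(-78 + w\right) 116 = \left(-78 - 12\right) 116 = \left(-90\right) 116 = -10440$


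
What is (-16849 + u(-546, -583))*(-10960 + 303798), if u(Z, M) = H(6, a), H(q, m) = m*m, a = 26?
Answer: -4736068974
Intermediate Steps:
H(q, m) = m²
u(Z, M) = 676 (u(Z, M) = 26² = 676)
(-16849 + u(-546, -583))*(-10960 + 303798) = (-16849 + 676)*(-10960 + 303798) = -16173*292838 = -4736068974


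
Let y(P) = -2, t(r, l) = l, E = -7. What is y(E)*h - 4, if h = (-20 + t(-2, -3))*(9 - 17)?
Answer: -372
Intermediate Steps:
h = 184 (h = (-20 - 3)*(9 - 17) = -23*(-8) = 184)
y(E)*h - 4 = -2*184 - 4 = -368 - 4 = -372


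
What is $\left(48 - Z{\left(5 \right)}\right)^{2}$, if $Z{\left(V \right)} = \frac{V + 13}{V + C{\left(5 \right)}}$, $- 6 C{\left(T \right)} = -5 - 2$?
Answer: $\frac{2782224}{1369} \approx 2032.3$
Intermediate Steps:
$C{\left(T \right)} = \frac{7}{6}$ ($C{\left(T \right)} = - \frac{-5 - 2}{6} = \left(- \frac{1}{6}\right) \left(-7\right) = \frac{7}{6}$)
$Z{\left(V \right)} = \frac{13 + V}{\frac{7}{6} + V}$ ($Z{\left(V \right)} = \frac{V + 13}{V + \frac{7}{6}} = \frac{13 + V}{\frac{7}{6} + V}$)
$\left(48 - Z{\left(5 \right)}\right)^{2} = \left(48 - \frac{6 \left(13 + 5\right)}{7 + 6 \cdot 5}\right)^{2} = \left(48 - 6 \frac{1}{7 + 30} \cdot 18\right)^{2} = \left(48 - 6 \cdot \frac{1}{37} \cdot 18\right)^{2} = \left(48 - \frac{108}{37}\right)^{2} = \left(\frac{1668}{37}\right)^{2} = \frac{2782224}{1369}$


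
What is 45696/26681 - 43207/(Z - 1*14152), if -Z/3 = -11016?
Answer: -289334351/504164176 ≈ -0.57389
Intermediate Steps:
Z = 33048 (Z = -3*(-11016) = 33048)
45696/26681 - 43207/(Z - 1*14152) = 45696/26681 - 43207/(33048 - 1*14152) = 45696*(1/26681) - 43207/(33048 - 14152) = 45696/26681 - 43207/18896 = -289334351/504164176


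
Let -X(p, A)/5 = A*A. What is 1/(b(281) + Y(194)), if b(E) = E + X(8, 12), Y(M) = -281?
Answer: -1/720 ≈ -0.0013889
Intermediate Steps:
X(p, A) = -5*A² (X(p, A) = -5*A*A = -5*A²)
b(E) = -720 + E (b(E) = E - 5*12² = E - 5*144 = E - 720 = -720 + E)
1/(b(281) + Y(194)) = 1/((-720 + 281) - 281) = 1/(-439 - 281) = 1/(-720) = -1/720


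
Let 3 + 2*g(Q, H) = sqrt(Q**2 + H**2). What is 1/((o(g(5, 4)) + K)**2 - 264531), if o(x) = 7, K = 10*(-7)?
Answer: -1/260562 ≈ -3.8379e-6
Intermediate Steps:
g(Q, H) = -3/2 + sqrt(H**2 + Q**2)/2 (g(Q, H) = -3/2 + sqrt(Q**2 + H**2)/2 = -3/2 + sqrt(H**2 + Q**2)/2)
K = -70
1/((o(g(5, 4)) + K)**2 - 264531) = 1/((7 - 70)**2 - 264531) = 1/((-63)**2 - 264531) = 1/(3969 - 264531) = 1/(-260562) = -1/260562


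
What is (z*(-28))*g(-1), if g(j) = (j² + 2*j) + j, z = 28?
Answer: 1568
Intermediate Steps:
g(j) = j² + 3*j
(z*(-28))*g(-1) = (28*(-28))*(-(3 - 1)) = -(-784)*2 = -784*(-2) = 1568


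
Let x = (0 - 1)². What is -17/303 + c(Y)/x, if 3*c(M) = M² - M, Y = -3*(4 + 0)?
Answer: 15739/303 ≈ 51.944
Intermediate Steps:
Y = -12 (Y = -3*4 = -12)
c(M) = -M/3 + M²/3 (c(M) = (M² - M)/3 = -M/3 + M²/3)
x = 1 (x = (-1)² = 1)
-17/303 + c(Y)/x = -17/303 + ((⅓)*(-12)*(-1 - 12))/1 = -17*1/303 + ((⅓)*(-12)*(-13))*1 = -17/303 + 52*1 = -17/303 + 52 = 15739/303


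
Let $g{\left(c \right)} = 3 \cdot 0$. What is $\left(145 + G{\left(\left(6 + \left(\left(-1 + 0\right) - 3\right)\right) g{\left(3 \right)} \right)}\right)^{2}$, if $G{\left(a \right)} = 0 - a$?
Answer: $21025$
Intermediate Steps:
$g{\left(c \right)} = 0$
$G{\left(a \right)} = - a$
$\left(145 + G{\left(\left(6 + \left(\left(-1 + 0\right) - 3\right)\right) g{\left(3 \right)} \right)}\right)^{2} = \left(145 - \left(6 + \left(\left(-1 + 0\right) - 3\right)\right) 0\right)^{2} = \left(145 - \left(6 - 4\right) 0\right)^{2} = \left(145 - 2 \cdot 0\right)^{2} = \left(145 - 0\right)^{2} = \left(145 + 0\right)^{2} = 145^{2} = 21025$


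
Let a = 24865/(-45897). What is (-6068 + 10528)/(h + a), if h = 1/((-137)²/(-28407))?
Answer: -960506484195/442621816 ≈ -2170.0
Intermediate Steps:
h = -28407/18769 (h = 1/(18769*(-1/28407)) = 1/(-18769/28407) = -28407/18769 ≈ -1.5135)
a = -24865/45897 (a = 24865*(-1/45897) = -24865/45897 ≈ -0.54176)
(-6068 + 10528)/(h + a) = (-6068 + 10528)/(-28407/18769 - 24865/45897) = 4460/(-1770487264/861440793) = 4460*(-861440793/1770487264) = -960506484195/442621816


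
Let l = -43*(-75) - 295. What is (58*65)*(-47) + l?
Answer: -174260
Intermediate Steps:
l = 2930 (l = 3225 - 295 = 2930)
(58*65)*(-47) + l = (58*65)*(-47) + 2930 = 3770*(-47) + 2930 = -177190 + 2930 = -174260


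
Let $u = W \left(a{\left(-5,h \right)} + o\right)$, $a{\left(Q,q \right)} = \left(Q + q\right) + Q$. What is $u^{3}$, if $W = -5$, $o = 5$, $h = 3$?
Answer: $1000$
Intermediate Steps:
$a{\left(Q,q \right)} = q + 2 Q$
$u = 10$ ($u = - 5 \left(\left(3 + 2 \left(-5\right)\right) + 5\right) = - 5 \left(\left(3 - 10\right) + 5\right) = - 5 \left(-7 + 5\right) = \left(-5\right) \left(-2\right) = 10$)
$u^{3} = 10^{3} = 1000$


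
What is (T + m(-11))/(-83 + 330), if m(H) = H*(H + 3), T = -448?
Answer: -360/247 ≈ -1.4575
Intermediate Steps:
m(H) = H*(3 + H)
(T + m(-11))/(-83 + 330) = (-448 - 11*(3 - 11))/(-83 + 330) = (-448 - 11*(-8))/247 = (-448 + 88)*(1/247) = -360*1/247 = -360/247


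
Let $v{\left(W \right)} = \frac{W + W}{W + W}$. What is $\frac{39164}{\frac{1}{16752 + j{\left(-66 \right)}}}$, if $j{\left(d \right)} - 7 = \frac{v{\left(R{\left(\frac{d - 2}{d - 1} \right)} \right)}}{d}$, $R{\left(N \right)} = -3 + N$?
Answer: $\frac{21659513126}{33} \approx 6.5635 \cdot 10^{8}$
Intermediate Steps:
$v{\left(W \right)} = 1$ ($v{\left(W \right)} = \frac{2 W}{2 W} = 2 W \frac{1}{2 W} = 1$)
$j{\left(d \right)} = 7 + \frac{1}{d}$ ($j{\left(d \right)} = 7 + 1 \frac{1}{d} = 7 + \frac{1}{d}$)
$\frac{39164}{\frac{1}{16752 + j{\left(-66 \right)}}} = \frac{39164}{\frac{1}{16752 + \left(7 + \frac{1}{-66}\right)}} = \frac{39164}{\frac{1}{16752 + \left(7 - \frac{1}{66}\right)}} = \frac{39164}{\frac{1}{16752 + \frac{461}{66}}} = \frac{39164}{\frac{1}{\frac{1106093}{66}}} = \frac{39164}{\frac{66}{1106093}} = 39164 \cdot \frac{1106093}{66} = \frac{21659513126}{33}$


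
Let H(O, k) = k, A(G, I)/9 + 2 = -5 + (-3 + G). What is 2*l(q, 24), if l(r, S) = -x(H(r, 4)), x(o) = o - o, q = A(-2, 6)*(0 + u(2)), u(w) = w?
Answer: 0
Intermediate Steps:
A(G, I) = -90 + 9*G (A(G, I) = -18 + 9*(-5 + (-3 + G)) = -18 + 9*(-8 + G) = -18 + (-72 + 9*G) = -90 + 9*G)
q = -216 (q = (-90 + 9*(-2))*(0 + 2) = (-90 - 18)*2 = -108*2 = -216)
x(o) = 0
l(r, S) = 0 (l(r, S) = -1*0 = 0)
2*l(q, 24) = 2*0 = 0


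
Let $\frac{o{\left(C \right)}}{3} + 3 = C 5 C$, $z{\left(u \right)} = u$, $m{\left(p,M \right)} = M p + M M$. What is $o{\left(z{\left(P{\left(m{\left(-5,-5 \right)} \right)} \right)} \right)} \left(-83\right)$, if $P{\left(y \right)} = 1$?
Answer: $-498$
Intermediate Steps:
$m{\left(p,M \right)} = M^{2} + M p$ ($m{\left(p,M \right)} = M p + M^{2} = M^{2} + M p$)
$o{\left(C \right)} = -9 + 15 C^{2}$ ($o{\left(C \right)} = -9 + 3 C 5 C = -9 + 3 \cdot 5 C C = -9 + 3 \cdot 5 C^{2} = -9 + 15 C^{2}$)
$o{\left(z{\left(P{\left(m{\left(-5,-5 \right)} \right)} \right)} \right)} \left(-83\right) = \left(-9 + 15 \cdot 1^{2}\right) \left(-83\right) = \left(-9 + 15 \cdot 1\right) \left(-83\right) = \left(-9 + 15\right) \left(-83\right) = 6 \left(-83\right) = -498$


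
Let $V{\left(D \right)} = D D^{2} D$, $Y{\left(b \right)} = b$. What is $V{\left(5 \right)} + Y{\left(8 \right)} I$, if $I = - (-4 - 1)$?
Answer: $665$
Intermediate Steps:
$V{\left(D \right)} = D^{4}$ ($V{\left(D \right)} = D^{3} D = D^{4}$)
$I = 5$ ($I = \left(-1\right) \left(-5\right) = 5$)
$V{\left(5 \right)} + Y{\left(8 \right)} I = 5^{4} + 8 \cdot 5 = 625 + 40 = 665$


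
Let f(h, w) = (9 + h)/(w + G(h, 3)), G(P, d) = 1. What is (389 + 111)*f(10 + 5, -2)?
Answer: -12000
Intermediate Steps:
f(h, w) = (9 + h)/(1 + w) (f(h, w) = (9 + h)/(w + 1) = (9 + h)/(1 + w))
(389 + 111)*f(10 + 5, -2) = (389 + 111)*((9 + (10 + 5))/(1 - 2)) = 500*((9 + 15)/(-1)) = 500*(-1*24) = 500*(-24) = -12000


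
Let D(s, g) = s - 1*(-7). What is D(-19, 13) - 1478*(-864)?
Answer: 1276980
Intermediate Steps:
D(s, g) = 7 + s (D(s, g) = s + 7 = 7 + s)
D(-19, 13) - 1478*(-864) = (7 - 19) - 1478*(-864) = -12 + 1276992 = 1276980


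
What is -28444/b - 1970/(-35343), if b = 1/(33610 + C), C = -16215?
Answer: -17487128997370/35343 ≈ -4.9478e+8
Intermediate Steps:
b = 1/17395 (b = 1/(33610 - 16215) = 1/17395 ≈ 5.7488e-5)
-28444/b - 1970/(-35343) = -28444/1/17395 - 1970/(-35343) = -28444*17395 - 1970*(-1/35343) = -494783380 + 1970/35343 = -17487128997370/35343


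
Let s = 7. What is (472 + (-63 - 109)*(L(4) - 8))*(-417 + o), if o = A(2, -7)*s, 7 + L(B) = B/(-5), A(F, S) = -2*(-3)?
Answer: -1196100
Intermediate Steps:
A(F, S) = 6
L(B) = -7 - B/5 (L(B) = -7 + B/(-5) = -7 + B*(-1/5) = -7 - B/5)
o = 42 (o = 6*7 = 42)
(472 + (-63 - 109)*(L(4) - 8))*(-417 + o) = (472 + (-63 - 109)*((-7 - 1/5*4) - 8))*(-417 + 42) = (472 - 172*((-7 - 4/5) - 8))*(-375) = (472 - 172*(-39/5 - 8))*(-375) = (472 - 172*(-79/5))*(-375) = (472 + 13588/5)*(-375) = (15948/5)*(-375) = -1196100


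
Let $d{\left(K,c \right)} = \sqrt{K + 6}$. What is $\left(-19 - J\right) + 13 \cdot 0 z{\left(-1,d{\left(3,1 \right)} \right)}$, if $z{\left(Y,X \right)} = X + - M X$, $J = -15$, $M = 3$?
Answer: $-4$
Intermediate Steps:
$d{\left(K,c \right)} = \sqrt{6 + K}$
$z{\left(Y,X \right)} = - 2 X$ ($z{\left(Y,X \right)} = X + \left(-1\right) 3 X = X - 3 X = - 2 X$)
$\left(-19 - J\right) + 13 \cdot 0 z{\left(-1,d{\left(3,1 \right)} \right)} = \left(-19 - -15\right) + 13 \cdot 0 \left(- 2 \sqrt{6 + 3}\right) = \left(-19 + 15\right) + 13 \cdot 0 \left(- 2 \sqrt{9}\right) = -4 + 13 \cdot 0 \left(\left(-2\right) 3\right) = -4 + 13 \cdot 0 \left(-6\right) = -4 + 13 \cdot 0 = -4 + 0 = -4$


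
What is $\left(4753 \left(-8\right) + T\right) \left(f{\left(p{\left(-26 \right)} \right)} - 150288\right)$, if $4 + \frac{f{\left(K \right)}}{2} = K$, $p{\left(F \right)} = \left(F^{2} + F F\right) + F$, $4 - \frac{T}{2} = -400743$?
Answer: $-112721764680$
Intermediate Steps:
$T = 801494$ ($T = 8 - -801486 = 8 + 801486 = 801494$)
$p{\left(F \right)} = F + 2 F^{2}$ ($p{\left(F \right)} = \left(F^{2} + F^{2}\right) + F = 2 F^{2} + F = F + 2 F^{2}$)
$f{\left(K \right)} = -8 + 2 K$
$\left(4753 \left(-8\right) + T\right) \left(f{\left(p{\left(-26 \right)} \right)} - 150288\right) = \left(4753 \left(-8\right) + 801494\right) \left(\left(-8 + 2 \left(- 26 \left(1 + 2 \left(-26\right)\right)\right)\right) - 150288\right) = \left(-38024 + 801494\right) \left(\left(-8 + 2 \left(- 26 \left(1 - 52\right)\right)\right) - 150288\right) = 763470 \left(\left(-8 + 2 \left(\left(-26\right) \left(-51\right)\right)\right) - 150288\right) = 763470 \left(\left(-8 + 2 \cdot 1326\right) - 150288\right) = 763470 \left(\left(-8 + 2652\right) - 150288\right) = 763470 \left(2644 - 150288\right) = 763470 \left(-147644\right) = -112721764680$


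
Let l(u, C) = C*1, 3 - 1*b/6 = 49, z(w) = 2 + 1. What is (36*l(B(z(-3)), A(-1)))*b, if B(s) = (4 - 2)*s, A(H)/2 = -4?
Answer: 79488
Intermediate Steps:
z(w) = 3
A(H) = -8 (A(H) = 2*(-4) = -8)
b = -276 (b = 18 - 6*49 = 18 - 294 = -276)
B(s) = 2*s
l(u, C) = C
(36*l(B(z(-3)), A(-1)))*b = (36*(-8))*(-276) = -288*(-276) = 79488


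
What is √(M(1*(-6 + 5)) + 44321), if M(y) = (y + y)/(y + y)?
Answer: √44322 ≈ 210.53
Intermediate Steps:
M(y) = 1 (M(y) = (2*y)/((2*y)) = (2*y)*(1/(2*y)) = 1)
√(M(1*(-6 + 5)) + 44321) = √(1 + 44321) = √44322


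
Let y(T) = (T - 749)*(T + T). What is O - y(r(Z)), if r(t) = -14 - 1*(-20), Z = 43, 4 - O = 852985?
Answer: -844065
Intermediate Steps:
O = -852981 (O = 4 - 1*852985 = 4 - 852985 = -852981)
r(t) = 6 (r(t) = -14 + 20 = 6)
y(T) = 2*T*(-749 + T) (y(T) = (-749 + T)*(2*T) = 2*T*(-749 + T))
O - y(r(Z)) = -852981 - 2*6*(-749 + 6) = -852981 - 2*6*(-743) = -852981 - 1*(-8916) = -852981 + 8916 = -844065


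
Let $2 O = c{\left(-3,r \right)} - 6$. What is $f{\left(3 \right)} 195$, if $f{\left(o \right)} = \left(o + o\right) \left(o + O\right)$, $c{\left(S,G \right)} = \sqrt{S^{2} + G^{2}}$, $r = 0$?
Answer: $1755$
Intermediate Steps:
$c{\left(S,G \right)} = \sqrt{G^{2} + S^{2}}$
$O = - \frac{3}{2}$ ($O = \frac{\sqrt{0^{2} + \left(-3\right)^{2}} - 6}{2} = \frac{\sqrt{0 + 9} - 6}{2} = \frac{\sqrt{9} - 6}{2} = \frac{3 - 6}{2} = \frac{1}{2} \left(-3\right) = - \frac{3}{2} \approx -1.5$)
$f{\left(o \right)} = 2 o \left(- \frac{3}{2} + o\right)$ ($f{\left(o \right)} = \left(o + o\right) \left(o - \frac{3}{2}\right) = 2 o \left(- \frac{3}{2} + o\right)$)
$f{\left(3 \right)} 195 = 3 \left(-3 + 2 \cdot 3\right) 195 = 3 \left(-3 + 6\right) 195 = 3 \cdot 3 \cdot 195 = 9 \cdot 195 = 1755$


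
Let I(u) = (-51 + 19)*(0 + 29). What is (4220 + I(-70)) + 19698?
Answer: 22990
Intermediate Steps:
I(u) = -928 (I(u) = -32*29 = -928)
(4220 + I(-70)) + 19698 = (4220 - 928) + 19698 = 3292 + 19698 = 22990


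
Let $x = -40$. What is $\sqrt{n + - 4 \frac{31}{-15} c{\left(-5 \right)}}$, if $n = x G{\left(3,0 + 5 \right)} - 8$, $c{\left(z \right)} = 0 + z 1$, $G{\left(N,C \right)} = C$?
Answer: $\frac{2 i \sqrt{561}}{3} \approx 15.79 i$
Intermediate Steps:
$c{\left(z \right)} = z$ ($c{\left(z \right)} = 0 + z = z$)
$n = -208$ ($n = - 40 \left(0 + 5\right) - 8 = \left(-40\right) 5 - 8 = -200 - 8 = -208$)
$\sqrt{n + - 4 \frac{31}{-15} c{\left(-5 \right)}} = \sqrt{-208 + - 4 \frac{31}{-15} \left(-5\right)} = \sqrt{-208 + - 4 \cdot 31 \left(- \frac{1}{15}\right) \left(-5\right)} = \sqrt{-208 + \left(-4\right) \left(- \frac{31}{15}\right) \left(-5\right)} = \sqrt{-208 + \frac{124}{15} \left(-5\right)} = \sqrt{-208 - \frac{124}{3}} = \sqrt{- \frac{748}{3}} = \frac{2 i \sqrt{561}}{3}$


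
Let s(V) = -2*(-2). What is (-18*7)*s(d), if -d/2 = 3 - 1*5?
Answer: -504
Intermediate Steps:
d = 4 (d = -2*(3 - 1*5) = -2*(3 - 5) = -2*(-2) = 4)
s(V) = 4
(-18*7)*s(d) = -18*7*4 = -126*4 = -504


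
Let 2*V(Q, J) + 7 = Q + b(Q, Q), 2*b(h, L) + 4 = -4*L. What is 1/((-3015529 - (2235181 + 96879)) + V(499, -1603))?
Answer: -1/5347843 ≈ -1.8699e-7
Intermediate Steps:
b(h, L) = -2 - 2*L (b(h, L) = -2 + (-4*L)/2 = -2 - 2*L)
V(Q, J) = -9/2 - Q/2 (V(Q, J) = -7/2 + (Q + (-2 - 2*Q))/2 = -7/2 + (-2 - Q)/2 = -7/2 + (-1 - Q/2) = -9/2 - Q/2)
1/((-3015529 - (2235181 + 96879)) + V(499, -1603)) = 1/((-3015529 - (2235181 + 96879)) + (-9/2 - ½*499)) = 1/((-3015529 - 1*2332060) + (-9/2 - 499/2)) = 1/((-3015529 - 2332060) - 254) = 1/(-5347589 - 254) = 1/(-5347843) = -1/5347843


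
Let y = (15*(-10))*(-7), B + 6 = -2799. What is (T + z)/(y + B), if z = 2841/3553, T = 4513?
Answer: -3207506/1247103 ≈ -2.5720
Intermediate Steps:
B = -2805 (B = -6 - 2799 = -2805)
z = 2841/3553 (z = 2841*(1/3553) = 2841/3553 ≈ 0.79961)
y = 1050 (y = -150*(-7) = 1050)
(T + z)/(y + B) = (4513 + 2841/3553)/(1050 - 2805) = (16037530/3553)/(-1755) = (16037530/3553)*(-1/1755) = -3207506/1247103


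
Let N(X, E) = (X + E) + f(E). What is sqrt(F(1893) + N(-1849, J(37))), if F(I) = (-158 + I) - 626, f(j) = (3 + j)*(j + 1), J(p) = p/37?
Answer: I*sqrt(731) ≈ 27.037*I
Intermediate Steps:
J(p) = p/37 (J(p) = p*(1/37) = p/37)
f(j) = (1 + j)*(3 + j) (f(j) = (3 + j)*(1 + j) = (1 + j)*(3 + j))
N(X, E) = 3 + X + E**2 + 5*E (N(X, E) = (X + E) + (3 + E**2 + 4*E) = (E + X) + (3 + E**2 + 4*E) = 3 + X + E**2 + 5*E)
F(I) = -784 + I
sqrt(F(1893) + N(-1849, J(37))) = sqrt((-784 + 1893) + (3 - 1849 + ((1/37)*37)**2 + 5*((1/37)*37))) = sqrt(1109 + (3 - 1849 + 1**2 + 5*1)) = sqrt(1109 + (3 - 1849 + 1 + 5)) = sqrt(1109 - 1840) = sqrt(-731) = I*sqrt(731)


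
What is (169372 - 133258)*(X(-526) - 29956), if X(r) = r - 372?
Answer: -1114261356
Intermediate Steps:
X(r) = -372 + r
(169372 - 133258)*(X(-526) - 29956) = (169372 - 133258)*((-372 - 526) - 29956) = 36114*(-898 - 29956) = 36114*(-30854) = -1114261356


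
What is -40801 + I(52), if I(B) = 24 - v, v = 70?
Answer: -40847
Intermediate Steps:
I(B) = -46 (I(B) = 24 - 1*70 = 24 - 70 = -46)
-40801 + I(52) = -40801 - 46 = -40847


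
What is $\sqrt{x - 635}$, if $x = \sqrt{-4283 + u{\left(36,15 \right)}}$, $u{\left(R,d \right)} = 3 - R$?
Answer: $\sqrt{-635 + 2 i \sqrt{1079}} \approx 1.3018 + 25.233 i$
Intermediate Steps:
$x = 2 i \sqrt{1079}$ ($x = \sqrt{-4283 + \left(3 - 36\right)} = \sqrt{-4283 - 33} = \sqrt{-4316} = 2 i \sqrt{1079} \approx 65.696 i$)
$\sqrt{x - 635} = \sqrt{2 i \sqrt{1079} - 635} = \sqrt{-635 + 2 i \sqrt{1079}}$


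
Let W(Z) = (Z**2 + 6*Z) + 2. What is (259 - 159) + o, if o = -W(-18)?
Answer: -118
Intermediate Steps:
W(Z) = 2 + Z**2 + 6*Z
o = -218 (o = -(2 + (-18)**2 + 6*(-18)) = -(2 + 324 - 108) = -1*218 = -218)
(259 - 159) + o = (259 - 159) - 218 = 100 - 218 = -118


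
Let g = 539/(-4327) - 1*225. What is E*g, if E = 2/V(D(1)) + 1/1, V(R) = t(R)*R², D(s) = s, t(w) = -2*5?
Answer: -3896456/21635 ≈ -180.10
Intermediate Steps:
t(w) = -10
V(R) = -10*R²
E = ⅘ (E = 2/((-10*1²)) + 1/1 = 2/((-10*1)) + 1*1 = 2/(-10) + 1 = 2*(-⅒) + 1 = -⅕ + 1 = ⅘ ≈ 0.80000)
g = -974114/4327 (g = 539*(-1/4327) - 225 = -539/4327 - 225 = -974114/4327 ≈ -225.12)
E*g = (⅘)*(-974114/4327) = -3896456/21635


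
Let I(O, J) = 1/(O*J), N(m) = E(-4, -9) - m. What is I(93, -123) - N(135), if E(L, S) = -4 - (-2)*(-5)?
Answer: 1704410/11439 ≈ 149.00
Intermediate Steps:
E(L, S) = -14 (E(L, S) = -4 - 1*10 = -4 - 10 = -14)
N(m) = -14 - m
I(O, J) = 1/(J*O)
I(93, -123) - N(135) = 1/(-123*93) - (-14 - 1*135) = -1/123*1/93 - (-14 - 135) = -1/11439 - 1*(-149) = -1/11439 + 149 = 1704410/11439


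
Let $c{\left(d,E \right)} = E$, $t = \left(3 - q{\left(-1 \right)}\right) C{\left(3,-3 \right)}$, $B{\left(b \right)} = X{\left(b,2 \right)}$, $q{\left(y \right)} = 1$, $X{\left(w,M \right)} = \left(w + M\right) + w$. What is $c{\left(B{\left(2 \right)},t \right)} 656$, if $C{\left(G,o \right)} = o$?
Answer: $-3936$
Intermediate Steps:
$X{\left(w,M \right)} = M + 2 w$ ($X{\left(w,M \right)} = \left(M + w\right) + w = M + 2 w$)
$B{\left(b \right)} = 2 + 2 b$
$t = -6$ ($t = \left(3 - 1\right) \left(-3\right) = 2 \left(-3\right) = -6$)
$c{\left(B{\left(2 \right)},t \right)} 656 = \left(-6\right) 656 = -3936$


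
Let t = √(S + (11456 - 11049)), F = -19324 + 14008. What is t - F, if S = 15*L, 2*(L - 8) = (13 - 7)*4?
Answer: 5316 + √707 ≈ 5342.6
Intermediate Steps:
L = 20 (L = 8 + ((13 - 7)*4)/2 = 8 + (6*4)/2 = 8 + (½)*24 = 8 + 12 = 20)
S = 300 (S = 15*20 = 300)
F = -5316
t = √707 (t = √(300 + (11456 - 11049)) = √(300 + 407) = √707 ≈ 26.589)
t - F = √707 - 1*(-5316) = √707 + 5316 = 5316 + √707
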